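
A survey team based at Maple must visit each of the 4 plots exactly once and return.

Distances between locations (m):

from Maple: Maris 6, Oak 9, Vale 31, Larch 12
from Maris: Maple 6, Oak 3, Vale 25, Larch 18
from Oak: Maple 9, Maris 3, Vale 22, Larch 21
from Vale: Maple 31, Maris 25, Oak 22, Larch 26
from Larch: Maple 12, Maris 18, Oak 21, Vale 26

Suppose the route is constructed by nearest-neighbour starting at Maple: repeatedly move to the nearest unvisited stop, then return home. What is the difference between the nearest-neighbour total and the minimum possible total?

From Maple: Maris=6, Oak=9, Larch=12, Vale=31 → choose Maris (6).
From Maris: Oak=3, Larch=18, Vale=25 → choose Oak (3).
From Oak: Larch=21, Vale=22 → choose Larch (21).
From Larch: Vale=26 → choose Vale (26).
NN route Maple → Maris → Oak → Larch → Vale → Maple costs 87.
Optimal: Maple → Maris → Oak → Vale → Larch → Maple costs 69 (by enumerating all 12 distinct tours).
Excess = 87 − 69 = 18.

18 m longer than the optimal tour.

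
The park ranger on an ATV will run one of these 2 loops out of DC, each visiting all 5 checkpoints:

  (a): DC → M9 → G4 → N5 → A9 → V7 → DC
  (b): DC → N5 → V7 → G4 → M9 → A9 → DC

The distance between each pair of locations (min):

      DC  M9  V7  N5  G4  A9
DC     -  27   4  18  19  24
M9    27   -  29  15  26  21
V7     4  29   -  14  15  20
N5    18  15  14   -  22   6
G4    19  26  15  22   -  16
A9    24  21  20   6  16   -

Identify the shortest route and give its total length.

105 min — (a) is the shortest.

(a): 27 + 26 + 22 + 6 + 20 + 4 = 105
(b): 18 + 14 + 15 + 26 + 21 + 24 = 118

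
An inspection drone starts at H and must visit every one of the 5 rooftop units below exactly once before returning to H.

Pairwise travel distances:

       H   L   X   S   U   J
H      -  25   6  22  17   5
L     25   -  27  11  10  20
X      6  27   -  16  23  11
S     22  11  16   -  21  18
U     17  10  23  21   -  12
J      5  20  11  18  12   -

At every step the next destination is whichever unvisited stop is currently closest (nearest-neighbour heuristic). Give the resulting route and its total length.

H → [J:5 / X:6 / U:17 / S:22 / L:25] → J (5)
J → [X:11 / U:12 / S:18 / L:20] → X (11)
X → [S:16 / U:23 / L:27] → S (16)
S → [L:11 / U:21] → L (11)
L → [U:10] → U (10)
Return U→H: 17.
Total = 5 + 11 + 16 + 11 + 10 + 17 = 70.

Total distance 70 via the nearest-neighbour route H → J → X → S → L → U → H.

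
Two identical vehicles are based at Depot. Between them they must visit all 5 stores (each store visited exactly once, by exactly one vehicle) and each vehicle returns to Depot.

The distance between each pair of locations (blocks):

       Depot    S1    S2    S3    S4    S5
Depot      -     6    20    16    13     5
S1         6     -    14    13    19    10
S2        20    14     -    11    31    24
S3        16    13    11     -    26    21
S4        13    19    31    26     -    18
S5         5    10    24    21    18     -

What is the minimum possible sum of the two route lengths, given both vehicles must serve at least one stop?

Minimum combined distance: 80 blocks.

There are 2^4 − 1 = 15 ways to divide the 5 stops into two non-empty groups. For each, the best each vehicle can do is its own shortest tour through its group:
  {S1} + {S2, S3, S4, S5}: 12 + 79 = 91
  {S2} + {S1, S3, S4, S5}: 40 + 67 = 107
  {S1, S2} + {S3, S4, S5}: 40 + 65 = 105
  {S3} + {S1, S2, S4, S5}: 32 + 73 = 105
  {S1, S3} + {S2, S4, S5}: 35 + 73 = 108
  {S2, S3} + {S1, S4, S5}: 47 + 47 = 94
  … (15 splits in total)
  {S1, S2, S3, S4} + {S5}: 70 + 10 = 80  ← best
Best: vehicle 1 Depot → S1 → S2 → S3 → S4 → Depot = 70; vehicle 2 Depot → S5 → Depot = 10; combined 80.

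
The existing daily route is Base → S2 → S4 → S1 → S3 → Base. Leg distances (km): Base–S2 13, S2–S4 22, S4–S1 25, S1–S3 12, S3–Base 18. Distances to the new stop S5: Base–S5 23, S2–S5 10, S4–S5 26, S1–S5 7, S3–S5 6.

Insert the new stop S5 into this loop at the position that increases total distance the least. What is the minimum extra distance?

+1 km — insert S5 between S1 and S3.

Insertion cost between consecutive stops i–j is d(i,S5) + d(S5,j) − d(i,j):
  between Base and S2: 23 + 10 − 13 = 20
  between S2 and S4: 10 + 26 − 22 = 14
  between S4 and S1: 26 + 7 − 25 = 8
  between S1 and S3: 7 + 6 − 12 = 1
  between S3 and Base: 6 + 23 − 18 = 11
Cheapest insertion is between S1 and S3, adding 1.
New total = 90 + 1 = 91.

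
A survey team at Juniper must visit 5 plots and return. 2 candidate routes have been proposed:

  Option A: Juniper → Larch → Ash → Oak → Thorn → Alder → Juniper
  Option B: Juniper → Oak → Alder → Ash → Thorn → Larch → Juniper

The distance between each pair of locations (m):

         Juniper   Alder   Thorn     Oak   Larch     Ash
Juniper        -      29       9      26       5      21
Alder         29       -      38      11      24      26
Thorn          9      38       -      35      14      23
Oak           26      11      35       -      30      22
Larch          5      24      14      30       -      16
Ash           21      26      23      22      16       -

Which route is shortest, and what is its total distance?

Option A: 5 + 16 + 22 + 35 + 38 + 29 = 145
Option B: 26 + 11 + 26 + 23 + 14 + 5 = 105

Shortest is Option B, total 105 m.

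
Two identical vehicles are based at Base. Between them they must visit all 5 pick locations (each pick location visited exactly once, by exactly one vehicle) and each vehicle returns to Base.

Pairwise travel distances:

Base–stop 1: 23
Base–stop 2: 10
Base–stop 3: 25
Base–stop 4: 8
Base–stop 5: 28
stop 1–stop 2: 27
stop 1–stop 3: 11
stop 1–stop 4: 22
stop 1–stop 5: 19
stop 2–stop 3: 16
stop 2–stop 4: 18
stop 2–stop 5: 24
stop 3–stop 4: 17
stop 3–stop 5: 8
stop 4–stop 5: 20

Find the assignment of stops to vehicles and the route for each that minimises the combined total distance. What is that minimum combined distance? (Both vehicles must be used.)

Minimum combined distance: 90.

There are 2^4 − 1 = 15 ways to divide the 5 stops into two non-empty groups. For each, the best each vehicle can do is its own shortest tour through its group:
  {stop 1} + {stop 2, stop 3, stop 4, stop 5}: 46 + 62 = 108
  {stop 2} + {stop 1, stop 3, stop 4, stop 5}: 20 + 70 = 90
  {stop 1, stop 2} + {stop 3, stop 4, stop 5}: 60 + 61 = 121
  {stop 3} + {stop 1, stop 2, stop 4, stop 5}: 50 + 83 = 133
  {stop 1, stop 3} + {stop 2, stop 4, stop 5}: 59 + 62 = 121
  {stop 2, stop 3} + {stop 1, stop 4, stop 5}: 51 + 70 = 121
  … (15 splits in total)
Best: vehicle 1 Base → stop 2 → Base = 20; vehicle 2 Base → stop 1 → stop 3 → stop 5 → stop 4 → Base = 70; combined 90.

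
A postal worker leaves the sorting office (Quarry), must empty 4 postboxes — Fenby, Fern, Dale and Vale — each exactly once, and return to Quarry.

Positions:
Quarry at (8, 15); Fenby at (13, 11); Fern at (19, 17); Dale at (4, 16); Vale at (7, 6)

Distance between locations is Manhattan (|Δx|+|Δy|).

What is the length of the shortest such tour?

With 4 stops there are 4!/2 = 12 distinct round trips (a route and its reverse cost the same).
Quarry → Fenby → Fern → Dale → Vale → Quarry: 9+12+16+13+10 = 60
Quarry → Fenby → Fern → Vale → Dale → Quarry: 9+12+23+13+5 = 62
Quarry → Fenby → Dale → Fern → Vale → Quarry: 9+14+16+23+10 = 72
Quarry → Fenby → Dale → Vale → Fern → Quarry: 9+14+13+23+13 = 72
Quarry → Fenby → Vale → Fern → Dale → Quarry: 9+11+23+16+5 = 64
Quarry → Fenby → Vale → Dale → Fern → Quarry: 9+11+13+16+13 = 62
Quarry → Fern → Fenby → Dale → Vale → Quarry: 13+12+14+13+10 = 62
Quarry → Fern → Fenby → Vale → Dale → Quarry: 13+12+11+13+5 = 54
Quarry → Fern → Dale → Fenby → Vale → Quarry: 13+16+14+11+10 = 64
Quarry → Fern → Vale → Fenby → Dale → Quarry: 13+23+11+14+5 = 66
Quarry → Dale → Fenby → Fern → Vale → Quarry: 5+14+12+23+10 = 64
Quarry → Dale → Fern → Fenby → Vale → Quarry: 5+16+12+11+10 = 54
The minimum is 54.
One optimal route: Quarry → Fern → Fenby → Vale → Dale → Quarry (or its reverse).

Minimum total distance: 54.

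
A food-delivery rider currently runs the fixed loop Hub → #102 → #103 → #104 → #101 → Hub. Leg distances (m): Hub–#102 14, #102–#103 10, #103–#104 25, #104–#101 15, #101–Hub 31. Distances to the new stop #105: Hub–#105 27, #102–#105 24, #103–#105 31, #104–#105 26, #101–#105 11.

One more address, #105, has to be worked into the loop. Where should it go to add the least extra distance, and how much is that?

Adding 7 m by placing #105 on the #101–Hub leg.

Insertion cost between consecutive stops i–j is d(i,#105) + d(#105,j) − d(i,j):
  between Hub and #102: 27 + 24 − 14 = 37
  between #102 and #103: 24 + 31 − 10 = 45
  between #103 and #104: 31 + 26 − 25 = 32
  between #104 and #101: 26 + 11 − 15 = 22
  between #101 and Hub: 11 + 27 − 31 = 7
Cheapest insertion is between #101 and Hub, adding 7.
New total = 95 + 7 = 102.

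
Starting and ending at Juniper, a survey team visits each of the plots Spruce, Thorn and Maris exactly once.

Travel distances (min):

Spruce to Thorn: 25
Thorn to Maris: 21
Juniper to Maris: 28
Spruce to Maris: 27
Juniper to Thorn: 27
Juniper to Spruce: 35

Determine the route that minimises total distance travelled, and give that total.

Minimum total distance: 107 min.

With 3 stops there are 3!/2 = 3 distinct round trips (a route and its reverse cost the same).
Juniper-Spruce-Thorn-Maris-Juniper: 35+25+21+28 = 109
Juniper-Spruce-Maris-Thorn-Juniper: 35+27+21+27 = 110
Juniper-Thorn-Spruce-Maris-Juniper: 27+25+27+28 = 107
The minimum is 107.
One optimal route: Juniper → Thorn → Spruce → Maris → Juniper (or its reverse).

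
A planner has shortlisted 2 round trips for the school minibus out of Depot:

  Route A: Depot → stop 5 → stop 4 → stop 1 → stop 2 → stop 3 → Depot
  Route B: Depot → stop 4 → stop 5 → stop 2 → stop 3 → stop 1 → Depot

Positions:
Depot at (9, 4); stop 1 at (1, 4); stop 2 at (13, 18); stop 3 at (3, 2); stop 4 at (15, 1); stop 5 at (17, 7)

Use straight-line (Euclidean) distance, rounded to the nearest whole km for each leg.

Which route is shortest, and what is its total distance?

Route A: 9 + 6 + 14 + 18 + 19 + 6 = 72
Route B: 7 + 6 + 12 + 19 + 3 + 8 = 55

55 km — Route B is the shortest.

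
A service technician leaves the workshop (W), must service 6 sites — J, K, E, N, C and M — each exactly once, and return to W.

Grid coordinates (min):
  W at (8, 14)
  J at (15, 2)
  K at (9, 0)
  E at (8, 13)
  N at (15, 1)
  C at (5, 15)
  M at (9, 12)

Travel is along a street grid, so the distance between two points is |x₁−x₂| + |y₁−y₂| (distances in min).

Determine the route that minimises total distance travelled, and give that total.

50 min — the shortest possible round trip.

With 6 stops there are 6!/2 = 360 distinct round trips (a route and its reverse cost the same).
W → J → K → E → N → C → M → W: 19+8+14+19+24+7+3 = 94
W → J → K → E → N → M → C → W: 19+8+14+19+17+7+4 = 88
W → J → K → E → C → N → M → W: 19+8+14+5+24+17+3 = 90
W → J → K → E → C → M → N → W: 19+8+14+5+7+17+20 = 90
W → J → K → E → M → N → C → W: 19+8+14+2+17+24+4 = 88
W → J → K → E → M → C → N → W: 19+8+14+2+7+24+20 = 94
W → J → K → N → E → C → M → W: 19+8+7+19+5+7+3 = 68
W → J → K → N → E → M → C → W: 19+8+7+19+2+7+4 = 66
… (352 more)
W → J → N → K → M → E → C → W: 19+1+7+12+2+5+4 = 50  ← best
The minimum is 50.
One optimal route: W → J → N → K → M → E → C → W (or its reverse).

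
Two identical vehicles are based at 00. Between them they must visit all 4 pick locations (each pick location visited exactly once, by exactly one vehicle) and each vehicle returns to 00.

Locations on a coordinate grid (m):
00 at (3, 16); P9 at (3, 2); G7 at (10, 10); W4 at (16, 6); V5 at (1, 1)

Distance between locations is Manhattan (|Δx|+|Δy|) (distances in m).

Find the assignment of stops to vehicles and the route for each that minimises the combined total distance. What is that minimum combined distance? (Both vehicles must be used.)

Check every non-empty split of the stops between the two vehicles; for each half take its own optimal tour:
  {P9} + {G7, W4, V5}: 28 + 60 = 88
  {G7} + {P9, W4, V5}: 26 + 60 = 86
  {P9, G7} + {W4, V5}: 42 + 60 = 102
  {W4} + {P9, G7, V5}: 46 + 48 = 94
  {P9, W4} + {G7, V5}: 54 + 48 = 102
  {G7, W4} + {P9, V5}: 46 + 34 = 80
  … (7 splits in total)
Best: vehicle 1 00 → G7 → W4 → 00 = 46; vehicle 2 00 → P9 → V5 → 00 = 34; combined 80.

Minimum combined distance: 80 m.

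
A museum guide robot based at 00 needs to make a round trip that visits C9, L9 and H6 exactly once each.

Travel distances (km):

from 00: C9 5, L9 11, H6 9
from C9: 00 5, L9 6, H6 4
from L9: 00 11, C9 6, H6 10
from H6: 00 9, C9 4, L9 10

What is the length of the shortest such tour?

With 3 stops there are 3!/2 = 3 distinct round trips (a route and its reverse cost the same).
00→C9→L9→H6→00: 5+6+10+9 = 30
00→C9→H6→L9→00: 5+4+10+11 = 30
00→L9→C9→H6→00: 11+6+4+9 = 30
The minimum is 30.
One optimal route: 00 → C9 → L9 → H6 → 00 (or its reverse).

30 km — the shortest possible round trip.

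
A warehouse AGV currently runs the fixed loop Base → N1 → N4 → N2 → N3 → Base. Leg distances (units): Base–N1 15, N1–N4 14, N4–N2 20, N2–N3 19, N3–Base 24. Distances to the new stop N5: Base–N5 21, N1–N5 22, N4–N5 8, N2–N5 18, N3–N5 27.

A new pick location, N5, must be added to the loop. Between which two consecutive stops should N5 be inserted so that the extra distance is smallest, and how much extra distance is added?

Minimum extra distance: 6, inserting N5 between N4 and N2.

Insertion cost between consecutive stops i–j is d(i,N5) + d(N5,j) − d(i,j):
  between Base and N1: 21 + 22 − 15 = 28
  between N1 and N4: 22 + 8 − 14 = 16
  between N4 and N2: 8 + 18 − 20 = 6
  between N2 and N3: 18 + 27 − 19 = 26
  between N3 and Base: 27 + 21 − 24 = 24
Cheapest insertion is between N4 and N2, adding 6.
New total = 92 + 6 = 98.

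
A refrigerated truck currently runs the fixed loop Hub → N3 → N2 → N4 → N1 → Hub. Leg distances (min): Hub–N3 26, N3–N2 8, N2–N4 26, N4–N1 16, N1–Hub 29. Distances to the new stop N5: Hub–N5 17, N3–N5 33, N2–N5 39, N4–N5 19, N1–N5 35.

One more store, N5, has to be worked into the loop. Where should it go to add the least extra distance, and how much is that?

Insertion cost between consecutive stops i–j is d(i,N5) + d(N5,j) − d(i,j):
  between Hub and N3: 17 + 33 − 26 = 24
  between N3 and N2: 33 + 39 − 8 = 64
  between N2 and N4: 39 + 19 − 26 = 32
  between N4 and N1: 19 + 35 − 16 = 38
  between N1 and Hub: 35 + 17 − 29 = 23
Cheapest insertion is between N1 and Hub, adding 23.
New total = 105 + 23 = 128.

Minimum extra distance: 23 min, inserting N5 between N1 and Hub.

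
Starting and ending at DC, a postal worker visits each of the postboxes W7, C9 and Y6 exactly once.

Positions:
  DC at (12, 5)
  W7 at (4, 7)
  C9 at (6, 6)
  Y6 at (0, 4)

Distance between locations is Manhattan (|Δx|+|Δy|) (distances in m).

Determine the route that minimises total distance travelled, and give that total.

There are 3 distinct closed tours to check (reversals are equivalent).
DC-W7-C9-Y6-DC: 10+3+8+13 = 34
DC-W7-Y6-C9-DC: 10+7+8+7 = 32
DC-C9-W7-Y6-DC: 7+3+7+13 = 30
The minimum is 30.
One optimal route: DC → C9 → W7 → Y6 → DC (or its reverse).

Minimum total distance: 30 m.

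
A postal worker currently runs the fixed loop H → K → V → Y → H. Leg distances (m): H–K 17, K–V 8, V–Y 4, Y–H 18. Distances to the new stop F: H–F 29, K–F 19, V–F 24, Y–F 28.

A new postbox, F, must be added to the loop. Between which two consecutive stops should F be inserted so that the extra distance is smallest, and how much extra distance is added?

Adding 31 m by placing F on the H–K leg.

Insertion cost between consecutive stops i–j is d(i,F) + d(F,j) − d(i,j):
  between H and K: 29 + 19 − 17 = 31
  between K and V: 19 + 24 − 8 = 35
  between V and Y: 24 + 28 − 4 = 48
  between Y and H: 28 + 29 − 18 = 39
Cheapest insertion is between H and K, adding 31.
New total = 47 + 31 = 78.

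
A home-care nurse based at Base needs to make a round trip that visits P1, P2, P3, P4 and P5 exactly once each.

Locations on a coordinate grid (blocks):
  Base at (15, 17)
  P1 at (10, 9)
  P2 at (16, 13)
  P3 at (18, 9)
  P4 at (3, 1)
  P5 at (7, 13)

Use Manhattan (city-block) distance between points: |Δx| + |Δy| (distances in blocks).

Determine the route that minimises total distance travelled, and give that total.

Shortest round trip = 62 blocks.

Base→P1→P2→P3→P4→P5→Base: 13+10+6+23+16+12 = 80
Base→P1→P2→P3→P5→P4→Base: 13+10+6+15+16+28 = 88
Base→P1→P2→P4→P3→P5→Base: 13+10+25+23+15+12 = 98
Base→P1→P2→P4→P5→P3→Base: 13+10+25+16+15+11 = 90
Base→P1→P2→P5→P3→P4→Base: 13+10+9+15+23+28 = 98
Base→P1→P2→P5→P4→P3→Base: 13+10+9+16+23+11 = 82
Base→P1→P3→P2→P4→P5→Base: 13+8+6+25+16+12 = 80
Base→P1→P3→P2→P5→P4→Base: 13+8+6+9+16+28 = 80
Base→P1→P3→P4→P2→P5→Base: 13+8+23+25+9+12 = 90
Base→P1→P3→P4→P5→P2→Base: 13+8+23+16+9+5 = 74
Base→P1→P3→P5→P2→P4→Base: 13+8+15+9+25+28 = 98
Base→P1→P3→P5→P4→P2→Base: 13+8+15+16+25+5 = 82
Base→P1→P4→P2→P3→P5→Base: 13+15+25+6+15+12 = 86
Base→P1→P4→P2→P5→P3→Base: 13+15+25+9+15+11 = 88
… (46 more)
Base→P2→P3→P1→P4→P5→Base: 5+6+8+15+16+12 = 62  ← best
The minimum is 62.
One optimal route: Base → P2 → P3 → P1 → P4 → P5 → Base (or its reverse).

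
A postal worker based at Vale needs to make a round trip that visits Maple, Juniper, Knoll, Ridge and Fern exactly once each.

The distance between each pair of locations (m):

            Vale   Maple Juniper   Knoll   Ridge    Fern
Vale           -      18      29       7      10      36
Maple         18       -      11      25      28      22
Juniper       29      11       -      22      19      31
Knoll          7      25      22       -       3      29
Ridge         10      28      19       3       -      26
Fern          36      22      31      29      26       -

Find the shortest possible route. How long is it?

Minimum total distance: 96 m.

Vale-Maple-Juniper-Knoll-Ridge-Fern-Vale: 18+11+22+3+26+36 = 116
Vale-Maple-Juniper-Knoll-Fern-Ridge-Vale: 18+11+22+29+26+10 = 116
Vale-Maple-Juniper-Ridge-Knoll-Fern-Vale: 18+11+19+3+29+36 = 116
Vale-Maple-Juniper-Ridge-Fern-Knoll-Vale: 18+11+19+26+29+7 = 110
Vale-Maple-Juniper-Fern-Knoll-Ridge-Vale: 18+11+31+29+3+10 = 102
Vale-Maple-Juniper-Fern-Ridge-Knoll-Vale: 18+11+31+26+3+7 = 96
Vale-Maple-Knoll-Juniper-Ridge-Fern-Vale: 18+25+22+19+26+36 = 146
Vale-Maple-Knoll-Juniper-Fern-Ridge-Vale: 18+25+22+31+26+10 = 132
Vale-Maple-Knoll-Ridge-Juniper-Fern-Vale: 18+25+3+19+31+36 = 132
Vale-Maple-Knoll-Ridge-Fern-Juniper-Vale: 18+25+3+26+31+29 = 132
Vale-Maple-Knoll-Fern-Juniper-Ridge-Vale: 18+25+29+31+19+10 = 132
Vale-Maple-Knoll-Fern-Ridge-Juniper-Vale: 18+25+29+26+19+29 = 146
Vale-Maple-Ridge-Juniper-Knoll-Fern-Vale: 18+28+19+22+29+36 = 152
Vale-Maple-Ridge-Juniper-Fern-Knoll-Vale: 18+28+19+31+29+7 = 132
… (46 more)
The minimum is 96.
One optimal route: Vale → Maple → Juniper → Fern → Ridge → Knoll → Vale (or its reverse).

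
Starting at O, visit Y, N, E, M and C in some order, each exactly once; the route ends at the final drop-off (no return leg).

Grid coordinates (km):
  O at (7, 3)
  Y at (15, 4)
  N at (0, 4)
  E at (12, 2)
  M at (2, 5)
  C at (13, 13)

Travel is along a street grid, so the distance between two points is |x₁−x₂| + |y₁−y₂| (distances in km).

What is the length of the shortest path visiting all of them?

There are 5! = 120 possible orderings.
O - Y - N - E - M - C: 9+15+14+13+19 = 70
O - Y - N - E - C - M: 9+15+14+12+19 = 69
O - Y - N - M - E - C: 9+15+3+13+12 = 52
O - Y - N - M - C - E: 9+15+3+19+12 = 58
O - Y - N - C - E - M: 9+15+22+12+13 = 71
O - Y - N - C - M - E: 9+15+22+19+13 = 78
O - Y - E - N - M - C: 9+5+14+3+19 = 50
O - Y - E - N - C - M: 9+5+14+22+19 = 69
O - Y - E - M - N - C: 9+5+13+3+22 = 52
O - Y - E - M - C - N: 9+5+13+19+22 = 68
O - Y - E - C - N - M: 9+5+12+22+3 = 51
O - Y - E - C - M - N: 9+5+12+19+3 = 48
O - Y - M - N - E - C: 9+14+3+14+12 = 52
O - Y - M - N - C - E: 9+14+3+22+12 = 60
… (106 more)
O - N - M - E - Y - C: 8+3+13+5+11 = 40  ← best
The minimum is 40.
One shortest path: O → N → M → E → Y → C.

Shortest open route: 40 km.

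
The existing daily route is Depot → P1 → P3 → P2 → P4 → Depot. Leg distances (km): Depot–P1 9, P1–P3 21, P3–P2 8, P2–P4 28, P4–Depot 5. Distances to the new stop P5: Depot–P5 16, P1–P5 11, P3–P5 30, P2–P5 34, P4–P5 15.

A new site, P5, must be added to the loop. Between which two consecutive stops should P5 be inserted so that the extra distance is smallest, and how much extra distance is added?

Minimum extra distance: 18 km, inserting P5 between Depot and P1.

Insertion cost between consecutive stops i–j is d(i,P5) + d(P5,j) − d(i,j):
  between Depot and P1: 16 + 11 − 9 = 18
  between P1 and P3: 11 + 30 − 21 = 20
  between P3 and P2: 30 + 34 − 8 = 56
  between P2 and P4: 34 + 15 − 28 = 21
  between P4 and Depot: 15 + 16 − 5 = 26
Cheapest insertion is between Depot and P1, adding 18.
New total = 71 + 18 = 89.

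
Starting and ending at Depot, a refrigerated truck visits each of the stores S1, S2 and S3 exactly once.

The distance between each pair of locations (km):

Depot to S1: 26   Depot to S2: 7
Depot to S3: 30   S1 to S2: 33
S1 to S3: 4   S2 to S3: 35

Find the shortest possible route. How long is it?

72 km — the shortest possible round trip.

Depot - S1 - S2 - S3 - Depot: 26+33+35+30 = 124
Depot - S1 - S3 - S2 - Depot: 26+4+35+7 = 72
Depot - S2 - S1 - S3 - Depot: 7+33+4+30 = 74
The minimum is 72.
One optimal route: Depot → S1 → S3 → S2 → Depot (or its reverse).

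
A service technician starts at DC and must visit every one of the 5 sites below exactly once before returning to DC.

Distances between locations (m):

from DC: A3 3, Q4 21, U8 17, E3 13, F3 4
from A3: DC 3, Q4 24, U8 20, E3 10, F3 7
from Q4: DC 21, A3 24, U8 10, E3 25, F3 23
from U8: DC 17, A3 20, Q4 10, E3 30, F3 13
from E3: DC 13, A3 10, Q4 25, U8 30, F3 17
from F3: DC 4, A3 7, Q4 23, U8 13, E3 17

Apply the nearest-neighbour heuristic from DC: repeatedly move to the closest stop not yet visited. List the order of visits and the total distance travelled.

Total distance 71 m via the nearest-neighbour route DC → A3 → F3 → U8 → Q4 → E3 → DC.

From DC: distances to unvisited — A3=3, F3=4, E3=13, U8=17, Q4=21. Nearest is A3 (3).
From A3: distances to unvisited — F3=7, E3=10, U8=20, Q4=24. Nearest is F3 (7).
From F3: distances to unvisited — U8=13, E3=17, Q4=23. Nearest is U8 (13).
From U8: distances to unvisited — Q4=10, E3=30. Nearest is Q4 (10).
From Q4: distances to unvisited — E3=25. Nearest is E3 (25).
Return E3→DC: 13.
Total = 3 + 7 + 13 + 10 + 25 + 13 = 71.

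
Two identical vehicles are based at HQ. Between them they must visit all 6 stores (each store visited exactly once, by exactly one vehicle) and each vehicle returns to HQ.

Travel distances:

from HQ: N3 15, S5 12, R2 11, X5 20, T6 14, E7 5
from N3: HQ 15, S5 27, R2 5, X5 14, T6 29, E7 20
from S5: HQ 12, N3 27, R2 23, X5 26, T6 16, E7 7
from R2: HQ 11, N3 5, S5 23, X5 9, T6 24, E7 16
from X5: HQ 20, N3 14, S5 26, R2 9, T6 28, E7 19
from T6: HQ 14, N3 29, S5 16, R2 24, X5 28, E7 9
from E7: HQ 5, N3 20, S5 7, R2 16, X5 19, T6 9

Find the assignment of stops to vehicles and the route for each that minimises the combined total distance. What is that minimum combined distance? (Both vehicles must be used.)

Try each way of splitting the stops between the two vehicles (each non-empty) and, for each split, find the best tour for each vehicle:
  {N3} + {S5, R2, X5, T6, E7}: 30 + 76 = 106
  {S5} + {N3, R2, X5, T6, E7}: 24 + 71 = 95
  {N3, S5} + {R2, X5, T6, E7}: 54 + 62 = 116
  {R2} + {N3, S5, X5, T6, E7}: 22 + 85 = 107
  {N3, R2} + {S5, X5, T6, E7}: 31 + 76 = 107
  {S5, R2} + {N3, X5, T6, E7}: 46 + 71 = 117
  … (31 splits in total)
  {N3, R2, X5} + {S5, T6, E7}: 49 + 42 = 91  ← best
Best: vehicle 1 HQ → N3 → R2 → X5 → HQ = 49; vehicle 2 HQ → S5 → T6 → E7 → HQ = 42; combined 91.

Minimum combined distance: 91.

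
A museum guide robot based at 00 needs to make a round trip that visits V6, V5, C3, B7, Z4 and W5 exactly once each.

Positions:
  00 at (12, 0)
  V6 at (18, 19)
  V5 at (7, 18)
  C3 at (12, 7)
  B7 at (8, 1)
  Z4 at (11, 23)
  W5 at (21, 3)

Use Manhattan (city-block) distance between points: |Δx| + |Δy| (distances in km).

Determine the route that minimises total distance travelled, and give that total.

00 - V6 - V5 - C3 - B7 - Z4 - W5 - 00: 25+12+16+10+25+30+12 = 130
00 - V6 - V5 - C3 - B7 - W5 - Z4 - 00: 25+12+16+10+15+30+24 = 132
00 - V6 - V5 - C3 - Z4 - B7 - W5 - 00: 25+12+16+17+25+15+12 = 122
00 - V6 - V5 - C3 - Z4 - W5 - B7 - 00: 25+12+16+17+30+15+5 = 120
00 - V6 - V5 - C3 - W5 - B7 - Z4 - 00: 25+12+16+13+15+25+24 = 130
00 - V6 - V5 - C3 - W5 - Z4 - B7 - 00: 25+12+16+13+30+25+5 = 126
00 - V6 - V5 - B7 - C3 - Z4 - W5 - 00: 25+12+18+10+17+30+12 = 124
00 - V6 - V5 - B7 - C3 - W5 - Z4 - 00: 25+12+18+10+13+30+24 = 132
… (352 more)
00 - C3 - V5 - Z4 - V6 - W5 - B7 - 00: 7+16+9+11+19+15+5 = 82  ← best
The minimum is 82.
One optimal route: 00 → C3 → V5 → Z4 → V6 → W5 → B7 → 00 (or its reverse).

Minimum total distance: 82 km.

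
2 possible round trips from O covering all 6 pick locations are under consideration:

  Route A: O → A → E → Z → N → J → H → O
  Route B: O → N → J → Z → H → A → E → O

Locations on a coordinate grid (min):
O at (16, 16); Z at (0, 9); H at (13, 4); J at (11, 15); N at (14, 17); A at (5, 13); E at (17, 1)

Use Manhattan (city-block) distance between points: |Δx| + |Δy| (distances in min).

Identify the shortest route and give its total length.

Shortest is Route B, total 100 min.

Route A: 14 + 24 + 25 + 22 + 5 + 13 + 15 = 118
Route B: 3 + 5 + 17 + 18 + 17 + 24 + 16 = 100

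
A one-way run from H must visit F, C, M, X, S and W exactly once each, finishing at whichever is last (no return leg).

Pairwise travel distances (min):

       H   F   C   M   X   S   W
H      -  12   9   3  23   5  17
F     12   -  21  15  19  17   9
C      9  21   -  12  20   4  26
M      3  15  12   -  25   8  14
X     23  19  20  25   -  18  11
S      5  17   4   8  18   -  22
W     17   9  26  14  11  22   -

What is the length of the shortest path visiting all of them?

There are 6! = 720 possible orderings.
H - F - C - M - X - S - W: 12+21+12+25+18+22 = 110
H - F - C - M - X - W - S: 12+21+12+25+11+22 = 103
H - F - C - M - S - X - W: 12+21+12+8+18+11 = 82
H - F - C - M - S - W - X: 12+21+12+8+22+11 = 86
H - F - C - M - W - X - S: 12+21+12+14+11+18 = 88
H - F - C - M - W - S - X: 12+21+12+14+22+18 = 99
H - F - C - X - M - S - W: 12+21+20+25+8+22 = 108
H - F - C - X - M - W - S: 12+21+20+25+14+22 = 114
… (712 more)
H - M - S - C - X - W - F: 3+8+4+20+11+9 = 55  ← best
The minimum is 55.
One shortest path: H → M → S → C → X → W → F.

55 min — the minimum one-way total.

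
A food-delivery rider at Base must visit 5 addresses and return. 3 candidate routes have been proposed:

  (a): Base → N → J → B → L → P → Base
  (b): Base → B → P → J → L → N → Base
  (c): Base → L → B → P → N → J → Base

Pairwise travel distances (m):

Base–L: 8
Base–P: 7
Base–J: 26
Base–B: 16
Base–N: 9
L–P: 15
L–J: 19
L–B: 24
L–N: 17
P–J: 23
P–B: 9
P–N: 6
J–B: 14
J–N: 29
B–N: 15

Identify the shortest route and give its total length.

(a): 9 + 29 + 14 + 24 + 15 + 7 = 98
(b): 16 + 9 + 23 + 19 + 17 + 9 = 93
(c): 8 + 24 + 9 + 6 + 29 + 26 = 102

Shortest is (b), total 93 m.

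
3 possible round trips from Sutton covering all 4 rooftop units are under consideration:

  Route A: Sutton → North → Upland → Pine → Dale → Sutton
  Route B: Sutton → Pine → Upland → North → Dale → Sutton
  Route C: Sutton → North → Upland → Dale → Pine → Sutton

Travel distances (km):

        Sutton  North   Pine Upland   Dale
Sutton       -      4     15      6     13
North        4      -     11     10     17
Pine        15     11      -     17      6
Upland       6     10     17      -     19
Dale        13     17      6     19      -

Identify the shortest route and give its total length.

Route A: 4 + 10 + 17 + 6 + 13 = 50
Route B: 15 + 17 + 10 + 17 + 13 = 72
Route C: 4 + 10 + 19 + 6 + 15 = 54

50 km — Route A is the shortest.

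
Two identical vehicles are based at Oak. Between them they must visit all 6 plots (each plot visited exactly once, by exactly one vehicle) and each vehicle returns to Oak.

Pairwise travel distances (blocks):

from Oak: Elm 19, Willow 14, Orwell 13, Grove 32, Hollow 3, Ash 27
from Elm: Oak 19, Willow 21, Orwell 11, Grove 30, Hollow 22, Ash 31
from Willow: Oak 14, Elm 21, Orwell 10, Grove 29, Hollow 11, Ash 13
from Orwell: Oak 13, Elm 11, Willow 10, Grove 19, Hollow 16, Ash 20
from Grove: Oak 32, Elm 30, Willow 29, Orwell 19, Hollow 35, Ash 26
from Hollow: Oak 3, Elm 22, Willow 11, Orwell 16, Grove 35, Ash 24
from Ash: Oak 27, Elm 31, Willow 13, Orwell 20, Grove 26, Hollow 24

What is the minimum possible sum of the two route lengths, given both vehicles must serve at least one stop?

108 blocks — the smallest possible combined total.

There are 2^5 − 1 = 31 ways to divide the 6 stops into two non-empty groups. For each, the best each vehicle can do is its own shortest tour through its group:
  {Elm} + {Willow, Orwell, Grove, Hollow, Ash}: 38 + 85 = 123
  {Willow} + {Elm, Orwell, Grove, Hollow, Ash}: 28 + 102 = 130
  {Elm, Willow} + {Orwell, Grove, Hollow, Ash}: 54 + 85 = 139
  {Orwell} + {Elm, Willow, Grove, Hollow, Ash}: 26 + 102 = 128
  {Elm, Orwell} + {Willow, Grove, Hollow, Ash}: 43 + 85 = 128
  {Willow, Orwell} + {Elm, Grove, Hollow, Ash}: 37 + 102 = 139
  … (31 splits in total)
  {Hollow} + {Elm, Willow, Orwell, Grove, Ash}: 6 + 102 = 108  ← best
Best: vehicle 1 Oak → Hollow → Oak = 6; vehicle 2 Oak → Elm → Orwell → Grove → Ash → Willow → Oak = 102; combined 108.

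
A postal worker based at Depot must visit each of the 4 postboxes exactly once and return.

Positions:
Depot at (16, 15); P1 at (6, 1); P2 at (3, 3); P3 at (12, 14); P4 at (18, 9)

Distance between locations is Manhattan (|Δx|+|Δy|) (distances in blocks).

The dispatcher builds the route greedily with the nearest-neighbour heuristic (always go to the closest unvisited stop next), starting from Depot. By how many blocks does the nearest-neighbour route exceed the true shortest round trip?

From Depot: P3=5, P4=8, P1=24, P2=25 → choose P3 (5).
From P3: P4=11, P1=19, P2=20 → choose P4 (11).
From P4: P1=20, P2=21 → choose P1 (20).
From P1: P2=5 → choose P2 (5).
NN route Depot → P3 → P4 → P1 → P2 → Depot costs 66.
Optimal: Depot → P3 → P1 → P2 → P4 → Depot costs 58 (by enumerating all 12 distinct tours).
Excess = 66 − 58 = 8.

Excess over optimum: 8 blocks.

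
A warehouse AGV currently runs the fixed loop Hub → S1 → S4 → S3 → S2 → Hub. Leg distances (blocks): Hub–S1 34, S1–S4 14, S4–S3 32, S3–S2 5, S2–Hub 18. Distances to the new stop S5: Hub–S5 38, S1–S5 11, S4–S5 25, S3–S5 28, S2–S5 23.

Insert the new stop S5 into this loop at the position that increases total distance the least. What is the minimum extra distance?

Adding 15 blocks by placing S5 on the Hub–S1 leg.

Insertion cost between consecutive stops i–j is d(i,S5) + d(S5,j) − d(i,j):
  between Hub and S1: 38 + 11 − 34 = 15
  between S1 and S4: 11 + 25 − 14 = 22
  between S4 and S3: 25 + 28 − 32 = 21
  between S3 and S2: 28 + 23 − 5 = 46
  between S2 and Hub: 23 + 38 − 18 = 43
Cheapest insertion is between Hub and S1, adding 15.
New total = 103 + 15 = 118.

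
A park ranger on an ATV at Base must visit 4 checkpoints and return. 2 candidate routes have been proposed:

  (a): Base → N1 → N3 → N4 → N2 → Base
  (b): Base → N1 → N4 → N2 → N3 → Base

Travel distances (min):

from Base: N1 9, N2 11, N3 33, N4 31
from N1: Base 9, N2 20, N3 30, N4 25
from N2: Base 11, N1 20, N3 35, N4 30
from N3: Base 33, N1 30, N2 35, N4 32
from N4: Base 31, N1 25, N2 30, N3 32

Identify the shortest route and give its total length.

112 min — (a) is the shortest.

(a): 9 + 30 + 32 + 30 + 11 = 112
(b): 9 + 25 + 30 + 35 + 33 = 132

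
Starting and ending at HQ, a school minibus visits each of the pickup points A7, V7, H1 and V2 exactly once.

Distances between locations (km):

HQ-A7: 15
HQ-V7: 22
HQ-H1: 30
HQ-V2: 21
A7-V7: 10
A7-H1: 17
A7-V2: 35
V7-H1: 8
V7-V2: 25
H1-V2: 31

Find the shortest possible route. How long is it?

There are 12 distinct closed tours to check (reversals are equivalent).
HQ-A7-V7-H1-V2-HQ: 15+10+8+31+21 = 85
HQ-A7-V7-V2-H1-HQ: 15+10+25+31+30 = 111
HQ-A7-H1-V7-V2-HQ: 15+17+8+25+21 = 86
HQ-A7-H1-V2-V7-HQ: 15+17+31+25+22 = 110
HQ-A7-V2-V7-H1-HQ: 15+35+25+8+30 = 113
HQ-A7-V2-H1-V7-HQ: 15+35+31+8+22 = 111
HQ-V7-A7-H1-V2-HQ: 22+10+17+31+21 = 101
HQ-V7-A7-V2-H1-HQ: 22+10+35+31+30 = 128
HQ-V7-H1-A7-V2-HQ: 22+8+17+35+21 = 103
HQ-V7-V2-A7-H1-HQ: 22+25+35+17+30 = 129
HQ-H1-A7-V7-V2-HQ: 30+17+10+25+21 = 103
HQ-H1-V7-A7-V2-HQ: 30+8+10+35+21 = 104
The minimum is 85.
One optimal route: HQ → A7 → V7 → H1 → V2 → HQ (or its reverse).

85 km — the shortest possible round trip.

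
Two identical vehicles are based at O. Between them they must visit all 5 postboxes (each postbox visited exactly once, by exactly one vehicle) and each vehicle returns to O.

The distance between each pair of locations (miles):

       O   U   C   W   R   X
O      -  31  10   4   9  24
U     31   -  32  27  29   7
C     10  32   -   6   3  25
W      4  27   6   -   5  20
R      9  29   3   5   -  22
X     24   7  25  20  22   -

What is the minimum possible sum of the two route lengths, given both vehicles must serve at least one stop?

Try each way of splitting the stops between the two vehicles (each non-empty) and, for each split, find the best tour for each vehicle:
  {U} + {C, W, R, X}: 62 + 59 = 121
  {C} + {U, W, R, X}: 20 + 69 = 89
  {U, C} + {W, R, X}: 73 + 55 = 128
  {W} + {U, C, R, X}: 8 + 73 = 81
  {U, W} + {C, R, X}: 62 + 59 = 121
  {C, W} + {U, R, X}: 20 + 69 = 89
  … (15 splits in total)
Best: vehicle 1 O → W → O = 8; vehicle 2 O → U → X → R → C → O = 73; combined 81.

Minimum combined distance: 81 miles.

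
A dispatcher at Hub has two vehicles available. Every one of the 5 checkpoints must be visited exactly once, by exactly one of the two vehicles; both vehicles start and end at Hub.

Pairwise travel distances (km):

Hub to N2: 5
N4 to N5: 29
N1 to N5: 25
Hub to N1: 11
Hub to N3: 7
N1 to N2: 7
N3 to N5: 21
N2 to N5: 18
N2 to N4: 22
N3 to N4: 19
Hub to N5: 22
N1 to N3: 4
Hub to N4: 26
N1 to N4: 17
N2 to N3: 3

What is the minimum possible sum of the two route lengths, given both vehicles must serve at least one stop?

89 km — the smallest possible combined total.

Check every non-empty split of the stops between the two vehicles; for each half take its own optimal tour:
  {N1} + {N2, N3, N4, N5}: 22 + 78 = 100
  {N2} + {N1, N3, N4, N5}: 10 + 79 = 89
  {N1, N2} + {N3, N4, N5}: 23 + 77 = 100
  {N3} + {N1, N2, N4, N5}: 14 + 80 = 94
  {N1, N3} + {N2, N4, N5}: 22 + 78 = 100
  {N2, N3} + {N1, N4, N5}: 15 + 79 = 94
  … (15 splits in total)
Best: vehicle 1 Hub → N2 → Hub = 10; vehicle 2 Hub → N3 → N1 → N4 → N5 → Hub = 79; combined 89.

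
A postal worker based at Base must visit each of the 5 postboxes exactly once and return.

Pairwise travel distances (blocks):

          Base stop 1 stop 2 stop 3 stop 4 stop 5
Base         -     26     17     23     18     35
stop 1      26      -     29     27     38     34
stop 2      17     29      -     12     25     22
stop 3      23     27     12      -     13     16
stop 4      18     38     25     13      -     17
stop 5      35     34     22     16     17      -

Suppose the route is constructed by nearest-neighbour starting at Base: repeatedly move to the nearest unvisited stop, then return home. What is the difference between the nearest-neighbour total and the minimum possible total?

1 blocks longer than the optimal tour.

Base: stop 2=17, stop 4=18, stop 3=23, stop 1=26, stop 5=35 ⇒ stop 2
stop 2: stop 3=12, stop 5=22, stop 4=25, stop 1=29 ⇒ stop 3
stop 3: stop 4=13, stop 5=16, stop 1=27 ⇒ stop 4
stop 4: stop 5=17, stop 1=38 ⇒ stop 5
stop 5: stop 1=34 ⇒ stop 1
NN route Base → stop 2 → stop 3 → stop 4 → stop 5 → stop 1 → Base costs 119.
Optimal: Base → stop 1 → stop 2 → stop 3 → stop 5 → stop 4 → Base costs 118 (by enumerating all 60 distinct tours).
Excess = 119 − 118 = 1.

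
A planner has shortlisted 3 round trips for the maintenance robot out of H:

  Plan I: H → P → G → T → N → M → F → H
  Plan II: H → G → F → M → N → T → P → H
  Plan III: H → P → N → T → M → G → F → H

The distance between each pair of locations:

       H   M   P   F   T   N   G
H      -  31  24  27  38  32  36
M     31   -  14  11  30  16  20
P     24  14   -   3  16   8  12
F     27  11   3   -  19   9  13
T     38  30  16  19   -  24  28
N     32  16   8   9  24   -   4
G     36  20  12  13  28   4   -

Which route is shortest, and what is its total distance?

Shortest is Plan II, total 140.

Plan I: 24 + 12 + 28 + 24 + 16 + 11 + 27 = 142
Plan II: 36 + 13 + 11 + 16 + 24 + 16 + 24 = 140
Plan III: 24 + 8 + 24 + 30 + 20 + 13 + 27 = 146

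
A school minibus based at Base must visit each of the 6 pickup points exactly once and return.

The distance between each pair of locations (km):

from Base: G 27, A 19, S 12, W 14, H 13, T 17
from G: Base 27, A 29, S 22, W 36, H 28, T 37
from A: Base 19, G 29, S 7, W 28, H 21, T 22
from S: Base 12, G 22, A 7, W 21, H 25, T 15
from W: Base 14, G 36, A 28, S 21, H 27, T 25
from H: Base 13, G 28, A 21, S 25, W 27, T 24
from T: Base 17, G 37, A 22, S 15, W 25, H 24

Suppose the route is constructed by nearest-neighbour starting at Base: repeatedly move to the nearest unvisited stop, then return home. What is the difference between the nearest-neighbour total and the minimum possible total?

From Base: S=12, H=13, W=14, T=17, A=19, G=27 → choose S (12).
From S: A=7, T=15, W=21, G=22, H=25 → choose A (7).
From A: H=21, T=22, W=28, G=29 → choose H (21).
From H: T=24, W=27, G=28 → choose T (24).
From T: W=25, G=37 → choose W (25).
From W: G=36 → choose G (36).
NN route Base → S → A → H → T → W → G → Base costs 152.
Optimal: Base → W → T → A → S → G → H → Base costs 131 (by enumerating all 360 distinct tours).
Excess = 152 − 131 = 21.

The nearest-neighbour route is 21 km longer than optimal.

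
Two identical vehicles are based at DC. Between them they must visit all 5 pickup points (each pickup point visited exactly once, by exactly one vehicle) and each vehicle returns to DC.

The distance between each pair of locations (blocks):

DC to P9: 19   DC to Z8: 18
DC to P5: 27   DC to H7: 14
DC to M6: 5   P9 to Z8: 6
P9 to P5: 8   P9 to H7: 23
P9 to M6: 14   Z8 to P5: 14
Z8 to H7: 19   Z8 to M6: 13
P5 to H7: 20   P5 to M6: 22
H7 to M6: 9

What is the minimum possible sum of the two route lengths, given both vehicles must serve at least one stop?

There are 2^4 − 1 = 15 ways to divide the 5 stops into two non-empty groups. For each, the best each vehicle can do is its own shortest tour through its group:
  {P9} + {Z8, P5, H7, M6}: 38 + 66 = 104
  {Z8} + {P9, P5, H7, M6}: 36 + 61 = 97
  {P9, Z8} + {P5, H7, M6}: 43 + 61 = 104
  {P5} + {P9, Z8, H7, M6}: 54 + 58 = 112
  {P9, P5} + {Z8, H7, M6}: 54 + 51 = 105
  {Z8, P5} + {P9, H7, M6}: 59 + 56 = 115
  … (15 splits in total)
  {P9, Z8, P5, H7} + {M6}: 66 + 10 = 76  ← best
Best: vehicle 1 DC → Z8 → P9 → P5 → H7 → DC = 66; vehicle 2 DC → M6 → DC = 10; combined 76.

Minimum combined distance: 76 blocks.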